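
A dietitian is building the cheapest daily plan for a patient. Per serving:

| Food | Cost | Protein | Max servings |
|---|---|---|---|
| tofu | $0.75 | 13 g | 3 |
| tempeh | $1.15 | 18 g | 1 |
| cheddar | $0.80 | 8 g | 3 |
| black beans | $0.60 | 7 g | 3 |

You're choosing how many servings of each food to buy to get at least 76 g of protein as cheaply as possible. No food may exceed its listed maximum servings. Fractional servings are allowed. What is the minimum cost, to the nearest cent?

$5.03

Cost per g of protein: tofu $0.0577, tempeh $0.0639, black beans $0.0857, cheddar $0.1000.
Take 3 servings of tofu: +39.0 g protein for $2.25 (total $2.25, still need 37.0 g).
Take 1 serving of tempeh: +18.0 g protein for $1.15 (total $3.40, still need 19.0 g).
Take 2.714 servings of black beans: +19.0 g protein for $1.63 (total $5.03, still need 0.0 g).
Filling from the cheapest source first is optimal under one linear minimum: $5.03.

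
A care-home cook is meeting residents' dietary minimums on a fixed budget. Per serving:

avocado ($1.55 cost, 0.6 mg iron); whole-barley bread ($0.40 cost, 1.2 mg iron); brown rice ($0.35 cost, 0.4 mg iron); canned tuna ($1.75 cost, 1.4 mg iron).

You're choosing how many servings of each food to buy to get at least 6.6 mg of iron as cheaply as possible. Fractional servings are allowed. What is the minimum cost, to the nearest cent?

$2.20

Cost per mg of iron: whole-barley bread $0.3333, brown rice $0.8750, canned tuna $1.2500, avocado $2.5833.
With no serving limits, use only whole-barley bread: 6.6 mg / 1.2 mg = 5.5 servings × $0.40 = $2.20.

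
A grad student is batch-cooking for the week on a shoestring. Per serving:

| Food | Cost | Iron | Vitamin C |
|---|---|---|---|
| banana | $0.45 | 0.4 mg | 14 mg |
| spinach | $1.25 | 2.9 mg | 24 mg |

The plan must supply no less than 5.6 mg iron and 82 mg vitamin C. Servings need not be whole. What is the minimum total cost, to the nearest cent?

$3.34

For a min-cost LP with two ≥-constraints, a basic feasible solution has at most two positive variables.
banana only: max(5.6/0.4, 82/14) = 14 servings → $6.30.
spinach only: max(5.6/2.9, 82/24) = 3.417 servings → $4.27.
banana + spinach with both tight: 3.335 servings and 1.471 servings → $3.34.
So the least-cost plan costs $3.34.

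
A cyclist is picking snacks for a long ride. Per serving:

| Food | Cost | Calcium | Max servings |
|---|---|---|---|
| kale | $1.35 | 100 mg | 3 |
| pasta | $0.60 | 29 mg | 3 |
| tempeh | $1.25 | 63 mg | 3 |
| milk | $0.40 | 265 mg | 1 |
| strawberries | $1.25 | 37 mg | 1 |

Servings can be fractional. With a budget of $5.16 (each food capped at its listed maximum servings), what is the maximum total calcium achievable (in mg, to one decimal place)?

Calcium per dollar: milk 662.5, kale 74.07, tempeh 50.4, pasta 48.33, strawberries 29.6.
Take 1 serving of milk: spends $0.40, +265.0 mg calcium (running total 265.0 mg).
Take 3 servings of kale: spends $4.05, +300.0 mg calcium (running total 565.0 mg).
Take 0.568 servings of tempeh: spends $0.71, +35.8 mg calcium (running total 600.8 mg).
Filling greedily by calcium-per-dollar is optimal for one linear limit, giving 600.8 mg.

600.8 mg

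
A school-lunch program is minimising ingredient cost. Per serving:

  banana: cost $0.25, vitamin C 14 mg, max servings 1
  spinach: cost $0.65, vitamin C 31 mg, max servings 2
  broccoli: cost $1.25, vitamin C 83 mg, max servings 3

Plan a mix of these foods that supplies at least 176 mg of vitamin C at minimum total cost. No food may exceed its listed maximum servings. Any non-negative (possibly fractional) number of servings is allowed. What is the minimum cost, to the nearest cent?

Cost per mg of vitamin C: broccoli $0.0151, banana $0.0179, spinach $0.0210.
Take 2.12 servings of broccoli: +176.0 mg vitamin C for $2.65 (total $2.65, still need 0.0 mg).
Greedy by cheapest-per-mg is optimal for a single linear constraint, so the minimum cost is $2.65.

$2.65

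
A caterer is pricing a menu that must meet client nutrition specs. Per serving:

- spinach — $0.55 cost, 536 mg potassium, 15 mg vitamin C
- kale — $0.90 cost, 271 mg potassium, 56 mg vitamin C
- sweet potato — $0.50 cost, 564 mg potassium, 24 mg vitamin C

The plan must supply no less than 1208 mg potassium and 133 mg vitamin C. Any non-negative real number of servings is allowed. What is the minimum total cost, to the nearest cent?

An LP optimum is at a vertex; with two nutrient constraints at most two foods are used. Check each candidate.
spinach only: max(1208/536, 133/15) = 8.867 servings → $4.88.
kale only: max(1208/271, 133/56) = 4.458 servings → $4.01.
sweet potato only: max(1208/564, 133/24) = 5.542 servings → $2.77.
spinach + kale with both tight: 1.218 servings and 2.049 servings → $2.51.
spinach + sweet potato with both targets exact would need a negative amount; discard.
kale + sweet potato with both tight: 1.835 servings and 1.26 servings → $2.28.
So the least-cost plan costs $2.28.

$2.28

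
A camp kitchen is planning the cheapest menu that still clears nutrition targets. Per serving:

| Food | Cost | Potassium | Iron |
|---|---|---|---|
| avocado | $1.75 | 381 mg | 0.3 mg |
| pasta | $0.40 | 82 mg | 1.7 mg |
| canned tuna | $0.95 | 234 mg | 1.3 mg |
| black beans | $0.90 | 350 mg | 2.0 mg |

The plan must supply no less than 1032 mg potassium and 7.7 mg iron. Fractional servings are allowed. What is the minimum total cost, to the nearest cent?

Check every corner: each single food scaled to meet both minima, and each pair solved so both constraints bind.
avocado only: max(1032/381, 7.7/0.3) = 25.67 servings → $44.92.
pasta only: max(1032/82, 7.7/1.7) = 12.59 servings → $5.03.
canned tuna only: max(1032/234, 7.7/1.3) = 5.923 servings → $5.63.
black beans only: max(1032/350, 7.7/2.0) = 3.85 servings → $3.46.
avocado + pasta with both tight: 1.802 servings and 4.211 servings → $4.84.
avocado + canned tuna: intersection lies outside the first quadrant.
avocado + black beans with both targets exact would need a negative amount; discard.
pasta + canned tuna with both tight: 1.58 servings and 3.856 servings → $4.30.
pasta + black beans with both tight: 1.464 servings and 2.606 servings → $2.93.
canned tuna + black beans: intersection lies outside the first quadrant.
Cheapest feasible corner: $2.93.

$2.93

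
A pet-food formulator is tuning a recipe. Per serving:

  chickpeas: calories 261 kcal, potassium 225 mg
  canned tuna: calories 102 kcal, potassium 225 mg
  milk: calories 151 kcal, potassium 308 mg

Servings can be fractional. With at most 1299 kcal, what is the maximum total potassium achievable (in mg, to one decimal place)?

Potassium per kcal: canned tuna 2.206, milk 2.04, chickpeas 0.8621.
With no serving limits, spend the whole calories allowance on canned tuna: 1299 kcal / 102 kcal × 225 mg = 2865.4 mg.

2865.4 mg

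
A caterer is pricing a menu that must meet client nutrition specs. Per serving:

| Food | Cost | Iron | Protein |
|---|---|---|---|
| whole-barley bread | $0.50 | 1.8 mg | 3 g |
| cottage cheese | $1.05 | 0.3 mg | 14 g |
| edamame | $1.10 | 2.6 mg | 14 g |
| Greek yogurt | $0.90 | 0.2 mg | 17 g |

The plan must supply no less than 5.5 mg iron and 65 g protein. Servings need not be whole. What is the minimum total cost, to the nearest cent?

$4.14

A basic optimal solution has at most two foods positive. Try each food alone and each pair with both targets met exactly.
whole-barley bread only: max(5.5/1.8, 65/3) = 21.67 servings → $10.83.
cottage cheese only: max(5.5/0.3, 65/14) = 18.33 servings → $19.25.
edamame only: max(5.5/2.6, 65/14) = 4.643 servings → $5.11.
Greek yogurt only: max(5.5/0.2, 65/17) = 27.5 servings → $24.75.
whole-barley bread + cottage cheese with both tight: 2.366 servings and 4.136 servings → $5.53.
whole-barley bread + edamame: the both-tight solution has a negative serving — not a feasible corner.
whole-barley bread + Greek yogurt with both tight: 2.683 servings and 3.35 servings → $4.36.
cottage cheese + edamame with both tight: 2.857 servings and 1.786 servings → $4.96.
cottage cheese + Greek yogurt: intersection lies outside the first quadrant.
edamame + Greek yogurt with both tight: 1.944 servings and 2.222 servings → $4.14.
So the least-cost plan costs $4.14.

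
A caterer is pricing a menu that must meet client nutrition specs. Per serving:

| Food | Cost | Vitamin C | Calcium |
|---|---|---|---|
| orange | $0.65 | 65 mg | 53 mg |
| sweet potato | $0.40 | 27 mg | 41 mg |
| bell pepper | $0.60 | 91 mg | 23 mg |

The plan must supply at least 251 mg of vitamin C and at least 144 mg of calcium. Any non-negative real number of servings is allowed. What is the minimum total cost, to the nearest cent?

With two linear requirements the optimum uses one or two foods; enumerate the corners.
orange only: max(251/65, 144/53) = 3.862 servings → $2.51.
sweet potato only: max(251/27, 144/41) = 9.296 servings → $3.72.
bell pepper only: max(251/91, 144/23) = 6.261 servings → $3.76.
orange + sweet potato with both targets exact would need a negative amount; discard.
orange + bell pepper with both tight: 2.203 servings and 1.185 servings → $2.14.
sweet potato + bell pepper with both tight: 2.357 servings and 2.059 servings → $2.18.
Cheapest feasible corner: $2.14.

$2.14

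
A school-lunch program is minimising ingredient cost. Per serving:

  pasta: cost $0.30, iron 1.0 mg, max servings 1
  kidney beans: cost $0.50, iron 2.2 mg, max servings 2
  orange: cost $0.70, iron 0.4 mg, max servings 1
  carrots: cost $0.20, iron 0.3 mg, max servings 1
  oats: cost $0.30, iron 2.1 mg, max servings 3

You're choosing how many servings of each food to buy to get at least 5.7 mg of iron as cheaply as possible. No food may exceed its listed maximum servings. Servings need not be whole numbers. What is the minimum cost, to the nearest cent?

Cost per mg of iron: oats $0.1429, kidney beans $0.2273, pasta $0.3000, carrots $0.6667, orange $1.7500.
Take 2.714 servings of oats: +5.7 mg iron for $0.81 (total $0.81, still need 0.0 mg).
Greedy by cheapest-per-mg is optimal for a single linear constraint, so the minimum cost is $0.81.

$0.81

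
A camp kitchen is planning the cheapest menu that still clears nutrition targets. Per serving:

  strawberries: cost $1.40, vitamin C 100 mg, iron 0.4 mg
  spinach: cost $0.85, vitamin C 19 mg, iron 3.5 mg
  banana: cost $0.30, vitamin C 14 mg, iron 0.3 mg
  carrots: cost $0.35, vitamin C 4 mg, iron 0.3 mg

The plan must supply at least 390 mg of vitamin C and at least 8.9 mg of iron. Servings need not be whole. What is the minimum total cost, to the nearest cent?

Two binding constraints pin down two serving amounts, so the optimal mix uses at most two foods. The candidates are each food alone (scaled to the tighter of vitamin C/iron) and each pair with both constraints tight.
strawberries only: max(390/100, 8.9/0.4) = 22.25 servings → $31.15.
spinach only: max(390/19, 8.9/3.5) = 20.53 servings → $17.45.
banana only: max(390/14, 8.9/0.3) = 29.67 servings → $8.90.
carrots only: max(390/4, 8.9/0.3) = 97.5 servings → $34.12.
strawberries + spinach with both tight: 3.493 servings and 2.144 servings → $6.71.
strawberries + banana: intersection lies outside the first quadrant.
strawberries + carrots with both tight: 2.866 servings and 25.85 servings → $13.06.
spinach + banana with both tight: 0.1755 servings and 27.62 servings → $8.43.
spinach + carrots with both targets exact would need a negative amount; discard.
banana + carrots with both tight: 27.13 servings and 2.533 servings → $9.03.
The minimum over all feasible corners is $6.71.

$6.71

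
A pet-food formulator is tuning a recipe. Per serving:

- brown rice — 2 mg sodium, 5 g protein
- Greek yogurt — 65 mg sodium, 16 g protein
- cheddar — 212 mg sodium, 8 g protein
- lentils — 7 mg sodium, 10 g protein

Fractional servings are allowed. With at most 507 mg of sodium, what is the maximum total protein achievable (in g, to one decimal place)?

Protein per mg sodium: brown rice 2.5, lentils 1.429, Greek yogurt 0.2462, cheddar 0.03774.
With no serving limits, spend the whole sodium allowance on brown rice: 507 mg / 2 mg × 5 g = 1267.5 g.

1267.5 g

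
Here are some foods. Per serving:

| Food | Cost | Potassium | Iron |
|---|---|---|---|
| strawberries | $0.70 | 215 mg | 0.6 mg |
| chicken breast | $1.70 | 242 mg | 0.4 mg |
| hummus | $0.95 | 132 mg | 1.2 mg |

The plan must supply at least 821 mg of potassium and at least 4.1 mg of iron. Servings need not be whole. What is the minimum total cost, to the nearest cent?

This is a tiny linear program; its minimum lies at a vertex of the feasible set. List the vertices and price them.
strawberries only: max(821/215, 4.1/0.6) = 6.833 servings → $4.78.
chicken breast only: max(821/242, 4.1/0.4) = 10.25 servings → $17.43.
hummus only: max(821/132, 4.1/1.2) = 6.22 servings → $5.91.
strawberries + chicken breast: the both-tight solution has a negative serving — not a feasible corner.
strawberries + hummus with both tight: 2.483 servings and 2.175 servings → $3.80.
chicken breast + hummus with both tight: 1.869 servings and 2.794 servings → $5.83.
So the least-cost plan costs $3.80.

$3.80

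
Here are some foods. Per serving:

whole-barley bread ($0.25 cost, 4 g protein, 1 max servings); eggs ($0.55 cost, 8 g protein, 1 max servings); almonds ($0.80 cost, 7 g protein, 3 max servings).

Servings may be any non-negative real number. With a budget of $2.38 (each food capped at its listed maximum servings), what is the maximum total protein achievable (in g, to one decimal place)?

Protein per dollar: whole-barley bread 16, eggs 14.55, almonds 8.75.
Take 1 serving of whole-barley bread: spends $0.25, +4.0 g protein (running total 4.0 g).
Take 1 serving of eggs: spends $0.55, +8.0 g protein (running total 12.0 g).
Take 1.975 servings of almonds: spends $1.58, +13.8 g protein (running total 25.8 g).
Greedy by best ratio exhausts the cost allowance optimally: 25.8 g.

25.8 g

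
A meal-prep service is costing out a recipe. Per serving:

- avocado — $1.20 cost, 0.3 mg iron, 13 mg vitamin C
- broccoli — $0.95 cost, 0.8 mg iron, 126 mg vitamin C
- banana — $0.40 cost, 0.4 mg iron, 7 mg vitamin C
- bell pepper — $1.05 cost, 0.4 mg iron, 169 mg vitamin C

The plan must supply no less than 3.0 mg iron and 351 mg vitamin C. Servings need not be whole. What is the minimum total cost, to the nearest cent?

The cheapest plan sits at a corner of the feasible region — with two constraints it uses at most two foods.
avocado only: max(3.0/0.3, 351/13) = 27 servings → $32.40.
broccoli only: max(3.0/0.8, 351/126) = 3.75 servings → $3.56.
banana only: max(3.0/0.4, 351/7) = 50.14 servings → $20.06.
bell pepper only: max(3.0/0.4, 351/169) = 7.5 servings → $7.88.
avocado + broccoli with both tight: 3.547 servings and 2.42 servings → $6.56.
avocado + banana: intersection lies outside the first quadrant.
avocado + bell pepper with both tight: 8.057 servings and 1.457 servings → $11.20.
broccoli + banana with both tight: 2.665 servings and 2.17 servings → $3.40.
broccoli + bell pepper: intersection lies outside the first quadrant.
banana + bell pepper with both tight: 5.657 servings and 1.843 servings → $4.20.
The minimum over all feasible corners is $3.40.

$3.40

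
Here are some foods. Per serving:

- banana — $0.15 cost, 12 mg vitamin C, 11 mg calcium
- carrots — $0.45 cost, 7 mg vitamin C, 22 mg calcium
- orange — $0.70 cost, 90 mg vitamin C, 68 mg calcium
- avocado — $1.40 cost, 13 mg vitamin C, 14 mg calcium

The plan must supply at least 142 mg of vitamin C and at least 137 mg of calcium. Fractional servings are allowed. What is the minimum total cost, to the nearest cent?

$1.41

This is a tiny linear program; its minimum lies at a vertex of the feasible set. List the vertices and price them.
banana only: max(142/12, 137/11) = 12.45 servings → $1.87.
carrots only: max(142/7, 137/22) = 20.29 servings → $9.13.
orange only: max(142/90, 137/68) = 2.015 servings → $1.41.
avocado only: max(142/13, 137/14) = 10.92 servings → $15.29.
banana + carrots with both tight: 11.58 servings and 0.4385 servings → $1.93.
banana + orange: the both-tight solution has a negative serving — not a feasible corner.
banana + avocado with both tight: 8.28 servings and 3.28 servings → $5.83.
carrots + orange with both tight: 1.778 servings and 1.439 servings → $1.81.
carrots + avocado with both targets exact would need a negative amount; discard.
orange + avocado with both tight: 0.5505 servings and 7.112 servings → $10.34.
So the least-cost plan costs $1.41.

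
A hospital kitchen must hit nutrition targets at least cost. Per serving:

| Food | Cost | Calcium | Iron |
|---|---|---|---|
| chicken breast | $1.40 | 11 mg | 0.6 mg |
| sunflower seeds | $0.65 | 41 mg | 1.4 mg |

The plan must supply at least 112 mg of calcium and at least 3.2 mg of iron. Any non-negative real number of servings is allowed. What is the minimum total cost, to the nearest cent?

A basic optimal solution has at most two foods positive. Try each food alone and each pair with both targets met exactly.
chicken breast only: max(112/11, 3.2/0.6) = 10.18 servings → $14.25.
sunflower seeds only: max(112/41, 3.2/1.4) = 2.732 servings → $1.78.
chicken breast + sunflower seeds with both targets exact would need a negative amount; discard.
So the least-cost plan costs $1.78.

$1.78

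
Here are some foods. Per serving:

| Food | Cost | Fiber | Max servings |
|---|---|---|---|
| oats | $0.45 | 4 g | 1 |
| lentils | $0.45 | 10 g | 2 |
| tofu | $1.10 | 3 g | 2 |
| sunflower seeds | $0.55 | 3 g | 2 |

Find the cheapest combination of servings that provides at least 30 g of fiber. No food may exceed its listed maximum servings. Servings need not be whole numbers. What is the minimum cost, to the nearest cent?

$2.45

Cost per g of fiber: lentils $0.0450, oats $0.1125, sunflower seeds $0.1833, tofu $0.3667.
Take 2 servings of lentils: +20.0 g fiber for $0.90 (total $0.90, still need 10.0 g).
Take 1 serving of oats: +4.0 g fiber for $0.45 (total $1.35, still need 6.0 g).
Take 2 servings of sunflower seeds: +6.0 g fiber for $1.10 (total $2.45, still need 0.0 g).
Filling from the cheapest source first is optimal under one linear minimum: $2.45.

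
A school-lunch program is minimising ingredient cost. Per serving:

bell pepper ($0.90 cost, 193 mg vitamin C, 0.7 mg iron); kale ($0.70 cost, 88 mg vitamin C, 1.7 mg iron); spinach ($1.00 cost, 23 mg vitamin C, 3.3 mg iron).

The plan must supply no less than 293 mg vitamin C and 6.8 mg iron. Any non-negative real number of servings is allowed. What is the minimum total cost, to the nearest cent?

$2.66

For a min-cost LP with two ≥-constraints, a basic feasible solution has at most two positive variables.
bell pepper only: max(293/193, 6.8/0.7) = 9.714 servings → $8.74.
kale only: max(293/88, 6.8/1.7) = 4 servings → $2.80.
spinach only: max(293/23, 6.8/3.3) = 12.74 servings → $12.74.
bell pepper + kale: the both-tight solution has a negative serving — not a feasible corner.
bell pepper + spinach with both tight: 1.306 servings and 1.784 servings → $2.96.
kale + spinach with both tight: 3.225 servings and 0.3991 servings → $2.66.
The minimum over all feasible corners is $2.66.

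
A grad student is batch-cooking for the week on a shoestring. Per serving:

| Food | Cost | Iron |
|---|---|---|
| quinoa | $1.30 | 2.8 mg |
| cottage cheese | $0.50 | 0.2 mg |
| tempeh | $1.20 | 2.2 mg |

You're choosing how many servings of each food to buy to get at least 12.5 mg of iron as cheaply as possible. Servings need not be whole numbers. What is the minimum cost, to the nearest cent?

$5.80

Cost per mg of iron: quinoa $0.4643, tempeh $0.5455, cottage cheese $2.5000.
With no serving limits, use only quinoa: 12.5 mg / 2.8 mg = 4.464 servings × $1.30 = $5.80.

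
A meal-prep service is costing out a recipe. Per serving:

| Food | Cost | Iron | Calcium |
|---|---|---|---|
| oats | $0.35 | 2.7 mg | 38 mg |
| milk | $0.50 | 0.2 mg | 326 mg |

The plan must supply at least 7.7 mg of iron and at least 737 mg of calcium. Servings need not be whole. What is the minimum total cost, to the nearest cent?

A basic optimal solution has at most two foods positive. Try each food alone and each pair with both targets met exactly.
oats only: max(7.7/2.7, 737/38) = 19.39 servings → $6.79.
milk only: max(7.7/0.2, 737/326) = 38.5 servings → $19.25.
oats + milk with both tight: 2.708 servings and 1.945 servings → $1.92.
So the least-cost plan costs $1.92.

$1.92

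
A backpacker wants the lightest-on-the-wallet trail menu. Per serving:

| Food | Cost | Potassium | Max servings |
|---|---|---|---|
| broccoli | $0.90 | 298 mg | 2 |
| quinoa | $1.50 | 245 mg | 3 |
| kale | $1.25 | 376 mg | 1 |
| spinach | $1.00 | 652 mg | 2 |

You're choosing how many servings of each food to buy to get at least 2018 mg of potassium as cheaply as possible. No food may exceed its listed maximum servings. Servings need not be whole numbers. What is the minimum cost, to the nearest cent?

Cost per mg of potassium: spinach $0.0015, broccoli $0.0030, kale $0.0033, quinoa $0.0061.
Take 2 servings of spinach: +1304.0 mg potassium for $2.00 (total $2.00, still need 714.0 mg).
Take 2 servings of broccoli: +596.0 mg potassium for $1.80 (total $3.80, still need 118.0 mg).
Take 0.3138 servings of kale: +118.0 mg potassium for $0.39 (total $4.19, still need 0.0 mg).
Filling from the cheapest source first is optimal under one linear minimum: $4.19.

$4.19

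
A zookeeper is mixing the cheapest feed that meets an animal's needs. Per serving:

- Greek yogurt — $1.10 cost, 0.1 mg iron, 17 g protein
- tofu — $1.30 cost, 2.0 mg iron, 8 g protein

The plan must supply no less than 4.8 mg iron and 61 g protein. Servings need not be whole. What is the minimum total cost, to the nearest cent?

This is a tiny linear program; its minimum lies at a vertex of the feasible set. List the vertices and price them.
Greek yogurt only: max(4.8/0.1, 61/17) = 48 servings → $52.80.
tofu only: max(4.8/2.0, 61/8) = 7.625 servings → $9.91.
Greek yogurt + tofu with both tight: 2.518 servings and 2.274 servings → $5.73.
The minimum over all feasible corners is $5.73.

$5.73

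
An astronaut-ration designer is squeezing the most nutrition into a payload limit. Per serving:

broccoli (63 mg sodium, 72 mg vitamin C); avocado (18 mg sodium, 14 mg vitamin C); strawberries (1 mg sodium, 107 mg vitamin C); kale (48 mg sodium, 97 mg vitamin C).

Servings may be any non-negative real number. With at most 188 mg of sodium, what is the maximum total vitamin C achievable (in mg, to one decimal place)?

20116.0 mg

Vitamin C per mg sodium: strawberries 107, kale 2.021, broccoli 1.143, avocado 0.7778.
With no serving limits, spend the whole sodium allowance on strawberries: 188 mg / 1 mg × 107 mg = 20116.0 mg.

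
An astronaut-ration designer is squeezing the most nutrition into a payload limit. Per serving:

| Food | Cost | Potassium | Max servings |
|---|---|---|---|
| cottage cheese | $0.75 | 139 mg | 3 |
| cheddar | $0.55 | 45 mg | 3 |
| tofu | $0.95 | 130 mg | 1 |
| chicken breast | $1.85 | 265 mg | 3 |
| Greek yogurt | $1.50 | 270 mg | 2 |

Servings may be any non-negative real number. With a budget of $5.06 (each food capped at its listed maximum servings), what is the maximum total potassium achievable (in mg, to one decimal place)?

Potassium per dollar: cottage cheese 185.3, Greek yogurt 180, chicken breast 143.2, tofu 136.8, cheddar 81.82.
Take 3 servings of cottage cheese: spends $2.25, +417.0 mg potassium (running total 417.0 mg).
Take 1.873 servings of Greek yogurt: spends $2.81, +505.8 mg potassium (running total 922.8 mg).
Filling greedily by potassium-per-dollar is optimal for one linear limit, giving 922.8 mg.

922.8 mg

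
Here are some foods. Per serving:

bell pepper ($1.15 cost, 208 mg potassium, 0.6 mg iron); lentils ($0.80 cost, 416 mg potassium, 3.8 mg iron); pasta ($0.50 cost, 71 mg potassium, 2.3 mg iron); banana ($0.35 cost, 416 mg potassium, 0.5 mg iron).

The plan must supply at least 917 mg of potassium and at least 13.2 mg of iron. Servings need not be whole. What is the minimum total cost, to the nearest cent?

$2.78

Compare the cost at each extreme point of the feasible region.
bell pepper only: max(917/208, 13.2/0.6) = 22 servings → $25.30.
lentils only: max(917/416, 13.2/3.8) = 3.474 servings → $2.78.
pasta only: max(917/71, 13.2/2.3) = 12.92 servings → $6.46.
banana only: max(917/416, 13.2/0.5) = 26.4 servings → $9.24.
bell pepper + lentils with both targets exact would need a negative amount; discard.
bell pepper + pasta with both tight: 2.689 servings and 5.038 servings → $5.61.
bell pepper + banana: the both-tight solution has a negative serving — not a feasible corner.
lentils + pasta with both tight: 1.706 servings and 2.921 servings → $2.83.
lentils + banana: intersection lies outside the first quadrant.
pasta + banana with both tight: 5.463 servings and 1.272 servings → $3.18.
Cheapest feasible corner: $2.78.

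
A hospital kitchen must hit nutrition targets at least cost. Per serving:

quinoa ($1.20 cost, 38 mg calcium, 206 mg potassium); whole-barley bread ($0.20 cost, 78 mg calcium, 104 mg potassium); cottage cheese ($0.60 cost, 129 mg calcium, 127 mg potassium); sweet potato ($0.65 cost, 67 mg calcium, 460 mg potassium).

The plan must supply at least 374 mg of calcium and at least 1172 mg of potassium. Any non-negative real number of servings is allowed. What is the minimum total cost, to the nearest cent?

$1.83

Two binding constraints pin down two serving amounts, so the optimal mix uses at most two foods. The candidates are each food alone (scaled to the tighter of calcium/potassium) and each pair with both constraints tight.
quinoa only: max(374/38, 1172/206) = 9.842 servings → $11.81.
whole-barley bread only: max(374/78, 1172/104) = 11.27 servings → $2.25.
cottage cheese only: max(374/129, 1172/127) = 9.228 servings → $5.54.
sweet potato only: max(374/67, 1172/460) = 5.582 servings → $3.63.
quinoa + whole-barley bread with both tight: 4.335 servings and 2.683 servings → $5.74.
quinoa + cottage cheese with both tight: 4.768 servings and 1.495 servings → $6.62.
quinoa + sweet potato: intersection lies outside the first quadrant.
whole-barley bread + cottage cheese: the both-tight solution has a negative serving — not a feasible corner.
whole-barley bread + sweet potato with both tight: 3.235 servings and 1.817 servings → $1.83.
cottage cheese + sweet potato with both tight: 1.84 servings and 2.04 servings → $2.43.
Cheapest feasible corner: $1.83.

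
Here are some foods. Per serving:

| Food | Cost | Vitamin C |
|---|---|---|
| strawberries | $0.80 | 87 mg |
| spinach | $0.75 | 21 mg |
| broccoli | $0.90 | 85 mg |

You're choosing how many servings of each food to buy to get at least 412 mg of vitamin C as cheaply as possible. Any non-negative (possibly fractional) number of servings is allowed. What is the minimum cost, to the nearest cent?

Cost per mg of vitamin C: strawberries $0.0092, broccoli $0.0106, spinach $0.0357.
With no serving limits, use only strawberries: 412 mg / 87 mg = 4.736 servings × $0.80 = $3.79.

$3.79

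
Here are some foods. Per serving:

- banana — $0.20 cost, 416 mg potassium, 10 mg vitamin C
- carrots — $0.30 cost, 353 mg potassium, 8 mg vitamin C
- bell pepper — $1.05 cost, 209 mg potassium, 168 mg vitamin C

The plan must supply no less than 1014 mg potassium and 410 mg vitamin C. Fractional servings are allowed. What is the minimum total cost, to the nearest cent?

$2.73

banana only: max(1014/416, 410/10) = 41 servings → $8.20.
carrots only: max(1014/353, 410/8) = 51.25 servings → $15.38.
bell pepper only: max(1014/209, 410/168) = 4.852 servings → $5.09.
banana + carrots with both targets exact would need a negative amount; discard.
banana + bell pepper with both tight: 1.249 servings and 2.366 servings → $2.73.
carrots + bell pepper with both tight: 1.469 servings and 2.371 servings → $2.93.
The minimum over all feasible corners is $2.73.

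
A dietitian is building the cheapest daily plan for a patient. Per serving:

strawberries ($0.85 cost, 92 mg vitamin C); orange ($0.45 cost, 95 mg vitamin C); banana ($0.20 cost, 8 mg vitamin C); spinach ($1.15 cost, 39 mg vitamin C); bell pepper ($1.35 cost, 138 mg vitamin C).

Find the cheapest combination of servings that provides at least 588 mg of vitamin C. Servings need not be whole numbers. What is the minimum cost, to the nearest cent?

$2.79

Cost per mg of vitamin C: orange $0.0047, strawberries $0.0092, bell pepper $0.0098, banana $0.0250, spinach $0.0295.
With no serving limits, use only orange: 588 mg / 95 mg = 6.189 servings × $0.45 = $2.79.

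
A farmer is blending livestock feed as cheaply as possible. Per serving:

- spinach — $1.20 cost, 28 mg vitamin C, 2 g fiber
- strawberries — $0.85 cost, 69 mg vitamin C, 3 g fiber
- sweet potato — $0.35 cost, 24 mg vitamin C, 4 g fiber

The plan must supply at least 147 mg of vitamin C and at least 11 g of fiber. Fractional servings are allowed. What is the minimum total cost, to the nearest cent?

$1.90

The cheapest plan sits at a corner of the feasible region — with two constraints it uses at most two foods.
spinach only: max(147/28, 11/2) = 5.5 servings → $6.60.
strawberries only: max(147/69, 11/3) = 3.667 servings → $3.12.
sweet potato only: max(147/24, 11/4) = 6.125 servings → $2.14.
spinach + strawberries with both targets exact would need a negative amount; discard.
spinach + sweet potato with both tight: 5.062 servings and 0.2188 servings → $6.15.
strawberries + sweet potato with both tight: 1.588 servings and 1.559 servings → $1.90.
Cheapest feasible corner: $1.90.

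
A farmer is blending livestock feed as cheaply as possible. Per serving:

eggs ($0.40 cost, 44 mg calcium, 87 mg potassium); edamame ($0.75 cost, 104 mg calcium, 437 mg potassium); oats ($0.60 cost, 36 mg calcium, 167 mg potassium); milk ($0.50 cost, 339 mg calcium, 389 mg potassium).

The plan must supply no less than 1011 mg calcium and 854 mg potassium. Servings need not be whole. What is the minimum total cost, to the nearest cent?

$1.49

eggs only: max(1011/44, 854/87) = 22.98 servings → $9.19.
edamame only: max(1011/104, 854/437) = 9.721 servings → $7.29.
oats only: max(1011/36, 854/167) = 28.08 servings → $16.85.
milk only: max(1011/339, 854/389) = 2.982 servings → $1.49.
eggs + edamame: the both-tight solution has a negative serving — not a feasible corner.
eggs + oats: intersection lies outside the first quadrant.
eggs + milk: the both-tight solution has a negative serving — not a feasible corner.
edamame + oats: the both-tight solution has a negative serving — not a feasible corner.
edamame + milk with both targets exact would need a negative amount; discard.
oats + milk: the both-tight solution has a negative serving — not a feasible corner.
Cheapest feasible corner: $1.49.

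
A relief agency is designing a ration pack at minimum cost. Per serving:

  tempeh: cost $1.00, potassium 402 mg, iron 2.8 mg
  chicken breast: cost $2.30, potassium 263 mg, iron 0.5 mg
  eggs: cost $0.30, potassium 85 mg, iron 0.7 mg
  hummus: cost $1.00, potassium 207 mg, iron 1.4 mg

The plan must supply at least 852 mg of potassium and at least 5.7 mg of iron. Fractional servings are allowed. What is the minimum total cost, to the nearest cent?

$2.12

Two binding constraints pin down two serving amounts, so the optimal mix uses at most two foods. The candidates are each food alone (scaled to the tighter of potassium/iron) and each pair with both constraints tight.
tempeh only: max(852/402, 5.7/2.8) = 2.119 servings → $2.12.
chicken breast only: max(852/263, 5.7/0.5) = 11.4 servings → $26.22.
eggs only: max(852/85, 5.7/0.7) = 10.02 servings → $3.01.
hummus only: max(852/207, 5.7/1.4) = 4.116 servings → $4.12.
tempeh + chicken breast with both tight: 2.004 servings and 0.1759 servings → $2.41.
tempeh + eggs: the both-tight solution has a negative serving — not a feasible corner.
tempeh + hummus with both targets exact would need a negative amount; discard.
chicken breast + eggs with both tight: 0.7903 servings and 7.578 servings → $4.09.
chicken breast + hummus with both tight: 0.04873 servings and 4.054 servings → $4.17.
eggs + hummus with both targets exact would need a negative amount; discard.
The minimum over all feasible corners is $2.12.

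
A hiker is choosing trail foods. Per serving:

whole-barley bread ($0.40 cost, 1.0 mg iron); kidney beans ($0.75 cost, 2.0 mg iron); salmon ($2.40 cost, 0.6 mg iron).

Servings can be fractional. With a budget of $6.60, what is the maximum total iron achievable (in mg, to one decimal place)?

17.6 mg

Iron per dollar: kidney beans 2.667, whole-barley bread 2.5, salmon 0.25.
With no serving limits, spend the whole cost allowance on kidney beans: $6.60 / $0.75 × 2.0 mg = 17.6 mg.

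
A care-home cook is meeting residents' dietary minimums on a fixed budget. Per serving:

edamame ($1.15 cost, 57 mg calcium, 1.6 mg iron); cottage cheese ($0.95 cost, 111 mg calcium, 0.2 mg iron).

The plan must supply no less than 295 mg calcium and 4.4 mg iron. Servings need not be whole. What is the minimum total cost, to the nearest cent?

$4.24

At the optimum either one food covers both requirements or two foods hit both targets exactly; no other combination can be cheaper.
edamame only: max(295/57, 4.4/1.6) = 5.175 servings → $5.95.
cottage cheese only: max(295/111, 4.4/0.2) = 22 servings → $20.90.
edamame + cottage cheese with both tight: 2.584 servings and 1.331 servings → $4.24.
Cheapest feasible corner: $4.24.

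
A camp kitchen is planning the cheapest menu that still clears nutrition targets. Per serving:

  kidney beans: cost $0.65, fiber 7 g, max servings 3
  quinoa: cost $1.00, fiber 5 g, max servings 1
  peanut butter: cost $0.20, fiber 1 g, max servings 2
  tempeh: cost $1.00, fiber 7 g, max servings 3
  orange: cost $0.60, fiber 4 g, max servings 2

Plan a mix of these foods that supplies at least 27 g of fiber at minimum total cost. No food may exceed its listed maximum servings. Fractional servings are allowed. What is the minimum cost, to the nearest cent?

$2.81

Cost per g of fiber: kidney beans $0.0929, tempeh $0.1429, orange $0.1500, quinoa $0.2000, peanut butter $0.2000.
Take 3 servings of kidney beans: +21.0 g fiber for $1.95 (total $1.95, still need 6.0 g).
Take 0.8571 servings of tempeh: +6.0 g fiber for $0.86 (total $2.81, still need 0.0 g).
Filling from the cheapest source first is optimal under one linear minimum: $2.81.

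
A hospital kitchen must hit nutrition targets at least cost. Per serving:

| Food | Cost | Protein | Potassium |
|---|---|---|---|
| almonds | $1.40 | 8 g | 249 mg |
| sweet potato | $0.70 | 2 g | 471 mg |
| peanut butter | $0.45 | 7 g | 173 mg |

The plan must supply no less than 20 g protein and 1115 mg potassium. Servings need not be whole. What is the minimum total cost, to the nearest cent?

The cheapest plan sits at a corner of the feasible region — with two constraints it uses at most two foods.
almonds only: max(20/8, 1115/249) = 4.478 servings → $6.27.
sweet potato only: max(20/2, 1115/471) = 10 servings → $7.00.
peanut butter only: max(20/7, 1115/173) = 6.445 servings → $2.90.
almonds + sweet potato with both tight: 2.199 servings and 1.205 servings → $3.92.
almonds + peanut butter: intersection lies outside the first quadrant.
sweet potato + peanut butter with both tight: 1.472 servings and 2.436 servings → $2.13.
So the least-cost plan costs $2.13.

$2.13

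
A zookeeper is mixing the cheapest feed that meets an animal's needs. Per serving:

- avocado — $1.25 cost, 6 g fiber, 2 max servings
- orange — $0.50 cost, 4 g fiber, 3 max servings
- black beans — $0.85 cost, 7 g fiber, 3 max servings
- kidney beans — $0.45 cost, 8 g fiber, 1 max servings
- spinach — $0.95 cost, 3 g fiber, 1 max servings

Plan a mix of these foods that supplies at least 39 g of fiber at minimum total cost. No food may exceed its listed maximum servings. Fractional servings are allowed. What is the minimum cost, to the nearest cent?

Cost per g of fiber: kidney beans $0.0563, black beans $0.1214, orange $0.1250, avocado $0.2083, spinach $0.3167.
Take 1 serving of kidney beans: +8.0 g fiber for $0.45 (total $0.45, still need 31.0 g).
Take 3 servings of black beans: +21.0 g fiber for $2.55 (total $3.00, still need 10.0 g).
Take 2.5 servings of orange: +10.0 g fiber for $1.25 (total $4.25, still need 0.0 g).
Filling from the cheapest source first is optimal under one linear minimum: $4.25.

$4.25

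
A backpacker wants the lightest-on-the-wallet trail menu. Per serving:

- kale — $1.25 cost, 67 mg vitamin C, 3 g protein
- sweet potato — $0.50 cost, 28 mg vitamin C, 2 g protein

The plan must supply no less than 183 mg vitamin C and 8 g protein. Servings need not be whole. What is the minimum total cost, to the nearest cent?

kale only: max(183/67, 8/3) = 2.731 servings → $3.41.
sweet potato only: max(183/28, 8/2) = 6.536 servings → $3.27.
kale + sweet potato: the both-tight solution has a negative serving — not a feasible corner.
The minimum over all feasible corners is $3.27.

$3.27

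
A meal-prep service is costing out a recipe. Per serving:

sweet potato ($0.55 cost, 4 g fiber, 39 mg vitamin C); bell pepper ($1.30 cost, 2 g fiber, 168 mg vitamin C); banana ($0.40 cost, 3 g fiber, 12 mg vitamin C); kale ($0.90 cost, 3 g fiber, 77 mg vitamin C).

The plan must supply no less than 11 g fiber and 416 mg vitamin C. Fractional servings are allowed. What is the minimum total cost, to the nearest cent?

$3.64

Minimising a linear cost over {fiber ≥ 11, vitamin C ≥ 416, servings ≥ 0} — the optimum is at a vertex, using one or two foods.
sweet potato only: max(11/4, 416/39) = 10.67 servings → $5.87.
bell pepper only: max(11/2, 416/168) = 5.5 servings → $7.15.
banana only: max(11/3, 416/12) = 34.67 servings → $13.87.
kale only: max(11/3, 416/77) = 5.403 servings → $4.86.
sweet potato + bell pepper with both tight: 1.71 servings and 2.079 servings → $3.64.
sweet potato + banana with both targets exact would need a negative amount; discard.
sweet potato + kale with both targets exact would need a negative amount; discard.
bell pepper + banana with both tight: 2.325 servings and 2.117 servings → $3.87.
bell pepper + kale with both tight: 1.146 servings and 2.903 servings → $4.10.
banana + kale: intersection lies outside the first quadrant.
Cheapest feasible corner: $3.64.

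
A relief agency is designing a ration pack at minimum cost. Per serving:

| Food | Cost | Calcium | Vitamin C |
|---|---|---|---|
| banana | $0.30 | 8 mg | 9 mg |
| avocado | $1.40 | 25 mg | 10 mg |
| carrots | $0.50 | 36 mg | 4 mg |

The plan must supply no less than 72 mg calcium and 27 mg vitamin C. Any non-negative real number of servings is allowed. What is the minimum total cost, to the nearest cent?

$1.44

With two linear requirements the optimum uses one or two foods; enumerate the corners.
banana only: max(72/8, 27/9) = 9 servings → $2.70.
avocado only: max(72/25, 27/10) = 2.88 servings → $4.03.
carrots only: max(72/36, 27/4) = 6.75 servings → $3.38.
banana + avocado: intersection lies outside the first quadrant.
banana + carrots with both tight: 2.342 servings and 1.479 servings → $1.44.
avocado + carrots with both tight: 2.631 servings and 0.1731 servings → $3.77.
The minimum over all feasible corners is $1.44.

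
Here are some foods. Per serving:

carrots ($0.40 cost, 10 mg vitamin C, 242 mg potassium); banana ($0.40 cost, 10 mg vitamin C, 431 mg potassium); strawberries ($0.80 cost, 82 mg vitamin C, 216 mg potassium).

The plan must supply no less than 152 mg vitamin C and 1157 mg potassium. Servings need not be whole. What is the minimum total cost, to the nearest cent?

$2.05

Minimising a linear cost over {vitamin C ≥ 152, potassium ≥ 1157, servings ≥ 0} — the optimum is at a vertex, using one or two foods.
carrots only: max(152/10, 1157/242) = 15.2 servings → $6.08.
banana only: max(152/10, 1157/431) = 15.2 servings → $6.08.
strawberries only: max(152/82, 1157/216) = 5.356 servings → $4.29.
carrots + banana: intersection lies outside the first quadrant.
carrots + strawberries with both tight: 3.508 servings and 1.426 servings → $2.54.
banana + strawberries with both tight: 1.87 servings and 1.626 servings → $2.05.
Cheapest feasible corner: $2.05.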